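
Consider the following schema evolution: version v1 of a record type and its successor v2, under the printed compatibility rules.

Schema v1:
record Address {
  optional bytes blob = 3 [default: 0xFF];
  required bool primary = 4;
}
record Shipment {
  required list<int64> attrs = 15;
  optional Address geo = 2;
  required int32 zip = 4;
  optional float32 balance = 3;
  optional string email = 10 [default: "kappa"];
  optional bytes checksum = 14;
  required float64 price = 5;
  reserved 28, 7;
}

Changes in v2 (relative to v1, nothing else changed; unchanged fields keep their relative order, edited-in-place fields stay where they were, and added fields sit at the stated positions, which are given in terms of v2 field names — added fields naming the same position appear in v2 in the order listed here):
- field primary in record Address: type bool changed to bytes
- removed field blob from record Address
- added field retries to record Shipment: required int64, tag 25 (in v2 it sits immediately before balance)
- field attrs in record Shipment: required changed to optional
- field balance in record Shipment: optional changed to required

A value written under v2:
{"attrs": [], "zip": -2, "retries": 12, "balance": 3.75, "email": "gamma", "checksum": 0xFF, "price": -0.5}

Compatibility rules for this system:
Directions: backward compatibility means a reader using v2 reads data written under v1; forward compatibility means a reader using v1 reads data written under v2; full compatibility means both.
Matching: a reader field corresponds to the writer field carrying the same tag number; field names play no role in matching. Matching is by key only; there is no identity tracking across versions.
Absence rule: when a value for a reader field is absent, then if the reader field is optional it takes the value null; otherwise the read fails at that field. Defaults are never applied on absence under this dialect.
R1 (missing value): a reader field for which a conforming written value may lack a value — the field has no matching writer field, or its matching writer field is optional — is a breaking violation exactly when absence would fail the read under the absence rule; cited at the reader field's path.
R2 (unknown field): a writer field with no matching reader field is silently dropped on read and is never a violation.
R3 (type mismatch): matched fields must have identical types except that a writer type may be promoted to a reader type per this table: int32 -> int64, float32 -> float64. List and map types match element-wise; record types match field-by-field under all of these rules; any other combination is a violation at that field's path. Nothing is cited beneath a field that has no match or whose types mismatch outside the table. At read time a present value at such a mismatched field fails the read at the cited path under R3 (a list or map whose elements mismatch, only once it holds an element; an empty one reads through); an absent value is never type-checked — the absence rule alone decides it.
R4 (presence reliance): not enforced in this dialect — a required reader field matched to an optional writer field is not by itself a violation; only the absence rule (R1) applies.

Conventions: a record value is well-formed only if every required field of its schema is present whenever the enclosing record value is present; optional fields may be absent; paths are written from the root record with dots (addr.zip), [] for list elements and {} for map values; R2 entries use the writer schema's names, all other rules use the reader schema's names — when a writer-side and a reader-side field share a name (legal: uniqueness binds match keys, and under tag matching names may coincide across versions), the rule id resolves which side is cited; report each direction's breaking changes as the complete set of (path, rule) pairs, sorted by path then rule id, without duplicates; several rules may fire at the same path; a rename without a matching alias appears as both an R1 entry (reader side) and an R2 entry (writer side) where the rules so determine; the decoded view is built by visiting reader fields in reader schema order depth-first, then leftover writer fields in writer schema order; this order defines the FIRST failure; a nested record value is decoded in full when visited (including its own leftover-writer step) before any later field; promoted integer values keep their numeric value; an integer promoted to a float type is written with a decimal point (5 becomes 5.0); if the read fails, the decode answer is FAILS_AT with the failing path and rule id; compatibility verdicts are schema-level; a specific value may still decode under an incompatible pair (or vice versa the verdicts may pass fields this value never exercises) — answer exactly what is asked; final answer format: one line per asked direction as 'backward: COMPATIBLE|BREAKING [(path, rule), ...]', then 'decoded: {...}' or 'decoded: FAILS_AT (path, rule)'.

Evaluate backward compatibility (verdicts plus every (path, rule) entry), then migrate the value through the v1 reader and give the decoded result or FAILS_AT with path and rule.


in Shipment below, arrows point writer -> reader
checking backward for Shipment: reader v2 against writer v1:
  attrs: list<int64> -> list<int64>, writer required; from attrs
  geo: Address -> Address, writer optional; from geo
  zip: int32 -> int32, writer required; from zip
  no writer field matches reader retries
  balance: float32 -> float32, writer optional; from balance
  email: string -> string, writer optional; from email
  checksum: bytes -> bytes, writer optional; from checksum
  price: float64 -> float64, writer required; from price
  geo.primary: bool -> bytes, writer required; from geo.primary
  geo.blob (writer side), unknown to reader
  violation R1 at balance
  violation R3 at geo.primary
  violation R1 at retries
  => backward: BREAKING (3)
decoding the Shipment value with the v1 reader:
  attrs := []
  geo := null (not supplied -> null)
  zip := -2
  balance := 3.75
  email := "gamma"
  checksum := 0xFF
  price := -0.5
  writer retries: unmatched, discarded
  => decoded: {"attrs": [], "geo": null, "zip": -2, "balance": 3.75, "email": "gamma", "checksum": 0xFF, "price": -0.5}
the rest of the Shipment diff is inert for this question:
  removed field blob from record Address -> inert for the asked Shipment verdict: nothing fires
  field attrs in record Shipment: required changed to optional -> fires only in the forward direction of Shipment, which is not asked here

backward: BREAKING [(balance, R1), (geo.primary, R3), (retries, R1)]; decoded: {"attrs": [], "geo": null, "zip": -2, "balance": 3.75, "email": "gamma", "checksum": 0xFF, "price": -0.5}


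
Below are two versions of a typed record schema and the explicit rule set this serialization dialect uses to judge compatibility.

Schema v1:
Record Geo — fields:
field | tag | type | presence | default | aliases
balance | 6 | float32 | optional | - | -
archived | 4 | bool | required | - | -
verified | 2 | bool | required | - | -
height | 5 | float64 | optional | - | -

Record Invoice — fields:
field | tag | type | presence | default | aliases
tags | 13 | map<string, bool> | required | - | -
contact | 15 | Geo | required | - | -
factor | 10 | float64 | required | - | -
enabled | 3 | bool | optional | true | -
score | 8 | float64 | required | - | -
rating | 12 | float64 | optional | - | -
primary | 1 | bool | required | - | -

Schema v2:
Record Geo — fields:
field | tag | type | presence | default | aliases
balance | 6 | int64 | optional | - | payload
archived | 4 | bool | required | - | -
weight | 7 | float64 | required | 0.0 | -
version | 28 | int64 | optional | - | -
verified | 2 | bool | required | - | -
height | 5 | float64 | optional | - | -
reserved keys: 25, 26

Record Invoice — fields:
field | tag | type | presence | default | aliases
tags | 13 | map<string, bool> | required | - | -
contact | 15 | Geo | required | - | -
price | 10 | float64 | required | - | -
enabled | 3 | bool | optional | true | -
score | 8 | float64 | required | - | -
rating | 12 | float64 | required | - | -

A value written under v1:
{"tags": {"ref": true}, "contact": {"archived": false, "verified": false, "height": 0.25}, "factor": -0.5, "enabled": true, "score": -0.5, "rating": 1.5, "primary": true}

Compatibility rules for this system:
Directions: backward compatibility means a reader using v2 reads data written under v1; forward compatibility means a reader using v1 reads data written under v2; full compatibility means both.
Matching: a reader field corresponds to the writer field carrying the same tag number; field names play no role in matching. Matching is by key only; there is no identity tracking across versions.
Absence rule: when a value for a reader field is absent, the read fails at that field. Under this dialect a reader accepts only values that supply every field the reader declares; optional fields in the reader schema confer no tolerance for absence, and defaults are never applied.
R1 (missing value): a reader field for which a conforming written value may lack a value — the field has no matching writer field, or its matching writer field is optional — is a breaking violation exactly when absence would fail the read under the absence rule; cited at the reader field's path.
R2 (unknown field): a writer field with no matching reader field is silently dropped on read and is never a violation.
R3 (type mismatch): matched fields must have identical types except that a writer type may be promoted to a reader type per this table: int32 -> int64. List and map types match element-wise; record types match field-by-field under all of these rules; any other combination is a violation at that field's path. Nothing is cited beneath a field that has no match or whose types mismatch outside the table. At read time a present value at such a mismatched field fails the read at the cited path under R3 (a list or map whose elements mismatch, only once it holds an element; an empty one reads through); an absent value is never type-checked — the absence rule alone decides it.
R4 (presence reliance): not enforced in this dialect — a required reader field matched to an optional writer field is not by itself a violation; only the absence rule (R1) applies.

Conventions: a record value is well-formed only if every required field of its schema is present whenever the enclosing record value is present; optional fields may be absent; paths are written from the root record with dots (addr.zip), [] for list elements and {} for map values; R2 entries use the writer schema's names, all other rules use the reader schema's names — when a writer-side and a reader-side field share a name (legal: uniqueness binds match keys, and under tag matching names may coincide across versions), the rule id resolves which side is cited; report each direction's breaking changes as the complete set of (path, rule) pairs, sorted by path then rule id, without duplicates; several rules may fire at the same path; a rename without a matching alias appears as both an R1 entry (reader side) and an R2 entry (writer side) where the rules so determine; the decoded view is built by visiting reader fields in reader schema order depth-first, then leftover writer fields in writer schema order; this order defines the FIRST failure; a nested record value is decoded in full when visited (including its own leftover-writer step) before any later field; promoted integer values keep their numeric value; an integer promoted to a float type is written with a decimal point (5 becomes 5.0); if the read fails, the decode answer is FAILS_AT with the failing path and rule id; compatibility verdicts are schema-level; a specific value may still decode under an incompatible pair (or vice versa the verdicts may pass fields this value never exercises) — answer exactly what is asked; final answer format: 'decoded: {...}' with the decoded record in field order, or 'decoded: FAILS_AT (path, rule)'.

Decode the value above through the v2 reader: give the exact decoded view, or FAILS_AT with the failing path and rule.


decoded: FAILS_AT (contact.balance, R1)

in Invoice below, arrows point writer -> reader
decoding the Invoice value with the v2 reader:
  tags := {"ref": true}
  read fails at contact.balance under R1 (no fill)
  => FAILS_AT (contact.balance, R1)
remaining Invoice differences; none change what is asked:
  added field version to record Geo: optional int64, tag 28 (in v2 it sits immediately before verified) -> schema-level compatibility only; this Invoice value's decode is unchanged
  added field weight to record Geo: required float64, tag 7, default 0.0 (in v2 it sits immediately before verified) -> schema-level compatibility only; this Invoice value's decode is unchanged
  removed field primary from record Invoice -> schema-level compatibility only; this Invoice value's decode is unchanged
  renamed field factor to price in record Invoice -> no rule fires on it and the decoded Invoice view is identical with or without it
  field rating in record Invoice: optional changed to required -> schema-level compatibility only; this Invoice value's decode is unchanged


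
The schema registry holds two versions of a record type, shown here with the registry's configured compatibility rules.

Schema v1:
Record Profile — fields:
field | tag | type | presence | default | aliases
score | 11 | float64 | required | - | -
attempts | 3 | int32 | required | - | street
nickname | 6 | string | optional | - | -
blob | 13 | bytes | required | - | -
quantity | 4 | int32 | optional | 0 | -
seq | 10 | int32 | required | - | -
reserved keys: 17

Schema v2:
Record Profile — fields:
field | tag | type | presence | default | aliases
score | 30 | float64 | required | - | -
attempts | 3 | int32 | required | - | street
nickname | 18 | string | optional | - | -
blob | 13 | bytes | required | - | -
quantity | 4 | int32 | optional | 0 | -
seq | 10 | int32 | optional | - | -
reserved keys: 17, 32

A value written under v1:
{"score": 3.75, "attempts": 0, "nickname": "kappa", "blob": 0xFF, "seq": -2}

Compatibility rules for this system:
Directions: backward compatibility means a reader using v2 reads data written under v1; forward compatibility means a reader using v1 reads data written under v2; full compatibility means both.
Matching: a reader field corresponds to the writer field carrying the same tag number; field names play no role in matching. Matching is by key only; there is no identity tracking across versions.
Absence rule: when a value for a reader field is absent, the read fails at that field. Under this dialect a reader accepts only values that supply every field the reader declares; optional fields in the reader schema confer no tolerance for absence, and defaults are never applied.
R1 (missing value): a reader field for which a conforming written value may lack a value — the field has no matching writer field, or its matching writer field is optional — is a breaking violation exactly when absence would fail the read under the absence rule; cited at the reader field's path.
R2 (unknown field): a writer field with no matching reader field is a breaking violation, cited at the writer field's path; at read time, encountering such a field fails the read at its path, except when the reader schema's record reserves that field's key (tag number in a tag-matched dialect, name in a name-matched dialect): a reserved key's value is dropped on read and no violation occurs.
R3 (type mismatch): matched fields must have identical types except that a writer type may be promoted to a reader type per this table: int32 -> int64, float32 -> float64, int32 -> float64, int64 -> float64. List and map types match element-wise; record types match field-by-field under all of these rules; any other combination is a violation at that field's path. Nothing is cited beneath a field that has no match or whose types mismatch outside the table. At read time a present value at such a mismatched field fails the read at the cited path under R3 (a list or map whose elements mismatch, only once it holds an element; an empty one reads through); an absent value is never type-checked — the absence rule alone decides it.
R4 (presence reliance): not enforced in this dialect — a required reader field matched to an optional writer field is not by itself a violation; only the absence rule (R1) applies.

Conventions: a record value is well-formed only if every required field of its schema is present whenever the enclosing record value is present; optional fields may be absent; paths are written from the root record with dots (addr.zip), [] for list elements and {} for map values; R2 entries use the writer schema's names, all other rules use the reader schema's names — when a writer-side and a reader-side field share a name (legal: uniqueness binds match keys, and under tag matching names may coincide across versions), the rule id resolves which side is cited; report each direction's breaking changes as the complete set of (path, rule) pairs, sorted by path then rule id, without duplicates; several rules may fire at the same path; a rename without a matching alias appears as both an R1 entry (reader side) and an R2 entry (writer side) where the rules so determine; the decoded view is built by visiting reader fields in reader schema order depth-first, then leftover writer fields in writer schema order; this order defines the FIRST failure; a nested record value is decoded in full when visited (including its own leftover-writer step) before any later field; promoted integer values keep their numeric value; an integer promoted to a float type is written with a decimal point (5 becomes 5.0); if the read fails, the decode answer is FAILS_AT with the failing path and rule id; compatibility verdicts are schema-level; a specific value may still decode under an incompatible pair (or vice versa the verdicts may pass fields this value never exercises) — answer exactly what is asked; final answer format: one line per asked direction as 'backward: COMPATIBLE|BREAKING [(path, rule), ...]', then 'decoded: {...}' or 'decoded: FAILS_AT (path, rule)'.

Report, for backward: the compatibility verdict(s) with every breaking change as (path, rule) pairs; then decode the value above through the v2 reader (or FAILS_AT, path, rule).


the writer's type comes first in each Profile pair
backward on Profile — v2 reading data written by v1:
  no writer field matches reader score
  attempts: paired with writer attempts (int32 -> int32; writer required)
  no writer field matches reader nickname
  blob: paired with writer blob (bytes -> bytes; writer required)
  quantity: paired with writer quantity (int32 -> int32; writer optional)
  seq: paired with writer seq (int32 -> int32; writer required)
  writer score: unknown to reader
  writer nickname: unknown to reader
  breaking: (nickname, R1)
  breaking: (nickname, R2)
  breaking: (quantity, R1)
  breaking: (score, R1)
  breaking: (score, R2)
  => backward verdict for Profile: BREAKING, 5 violation(s)
decode (reader v2):
  read fails at score under R1 (no fill)
  => FAILS_AT (score, R1)
the other Profile changes do not affect what is asked:
  field seq in record Profile: required changed to optional -> matters only for Profile's forward compatibility — outside the asked direction

backward: BREAKING [(nickname, R1), (nickname, R2), (quantity, R1), (score, R1), (score, R2)]; decoded: FAILS_AT (score, R1)


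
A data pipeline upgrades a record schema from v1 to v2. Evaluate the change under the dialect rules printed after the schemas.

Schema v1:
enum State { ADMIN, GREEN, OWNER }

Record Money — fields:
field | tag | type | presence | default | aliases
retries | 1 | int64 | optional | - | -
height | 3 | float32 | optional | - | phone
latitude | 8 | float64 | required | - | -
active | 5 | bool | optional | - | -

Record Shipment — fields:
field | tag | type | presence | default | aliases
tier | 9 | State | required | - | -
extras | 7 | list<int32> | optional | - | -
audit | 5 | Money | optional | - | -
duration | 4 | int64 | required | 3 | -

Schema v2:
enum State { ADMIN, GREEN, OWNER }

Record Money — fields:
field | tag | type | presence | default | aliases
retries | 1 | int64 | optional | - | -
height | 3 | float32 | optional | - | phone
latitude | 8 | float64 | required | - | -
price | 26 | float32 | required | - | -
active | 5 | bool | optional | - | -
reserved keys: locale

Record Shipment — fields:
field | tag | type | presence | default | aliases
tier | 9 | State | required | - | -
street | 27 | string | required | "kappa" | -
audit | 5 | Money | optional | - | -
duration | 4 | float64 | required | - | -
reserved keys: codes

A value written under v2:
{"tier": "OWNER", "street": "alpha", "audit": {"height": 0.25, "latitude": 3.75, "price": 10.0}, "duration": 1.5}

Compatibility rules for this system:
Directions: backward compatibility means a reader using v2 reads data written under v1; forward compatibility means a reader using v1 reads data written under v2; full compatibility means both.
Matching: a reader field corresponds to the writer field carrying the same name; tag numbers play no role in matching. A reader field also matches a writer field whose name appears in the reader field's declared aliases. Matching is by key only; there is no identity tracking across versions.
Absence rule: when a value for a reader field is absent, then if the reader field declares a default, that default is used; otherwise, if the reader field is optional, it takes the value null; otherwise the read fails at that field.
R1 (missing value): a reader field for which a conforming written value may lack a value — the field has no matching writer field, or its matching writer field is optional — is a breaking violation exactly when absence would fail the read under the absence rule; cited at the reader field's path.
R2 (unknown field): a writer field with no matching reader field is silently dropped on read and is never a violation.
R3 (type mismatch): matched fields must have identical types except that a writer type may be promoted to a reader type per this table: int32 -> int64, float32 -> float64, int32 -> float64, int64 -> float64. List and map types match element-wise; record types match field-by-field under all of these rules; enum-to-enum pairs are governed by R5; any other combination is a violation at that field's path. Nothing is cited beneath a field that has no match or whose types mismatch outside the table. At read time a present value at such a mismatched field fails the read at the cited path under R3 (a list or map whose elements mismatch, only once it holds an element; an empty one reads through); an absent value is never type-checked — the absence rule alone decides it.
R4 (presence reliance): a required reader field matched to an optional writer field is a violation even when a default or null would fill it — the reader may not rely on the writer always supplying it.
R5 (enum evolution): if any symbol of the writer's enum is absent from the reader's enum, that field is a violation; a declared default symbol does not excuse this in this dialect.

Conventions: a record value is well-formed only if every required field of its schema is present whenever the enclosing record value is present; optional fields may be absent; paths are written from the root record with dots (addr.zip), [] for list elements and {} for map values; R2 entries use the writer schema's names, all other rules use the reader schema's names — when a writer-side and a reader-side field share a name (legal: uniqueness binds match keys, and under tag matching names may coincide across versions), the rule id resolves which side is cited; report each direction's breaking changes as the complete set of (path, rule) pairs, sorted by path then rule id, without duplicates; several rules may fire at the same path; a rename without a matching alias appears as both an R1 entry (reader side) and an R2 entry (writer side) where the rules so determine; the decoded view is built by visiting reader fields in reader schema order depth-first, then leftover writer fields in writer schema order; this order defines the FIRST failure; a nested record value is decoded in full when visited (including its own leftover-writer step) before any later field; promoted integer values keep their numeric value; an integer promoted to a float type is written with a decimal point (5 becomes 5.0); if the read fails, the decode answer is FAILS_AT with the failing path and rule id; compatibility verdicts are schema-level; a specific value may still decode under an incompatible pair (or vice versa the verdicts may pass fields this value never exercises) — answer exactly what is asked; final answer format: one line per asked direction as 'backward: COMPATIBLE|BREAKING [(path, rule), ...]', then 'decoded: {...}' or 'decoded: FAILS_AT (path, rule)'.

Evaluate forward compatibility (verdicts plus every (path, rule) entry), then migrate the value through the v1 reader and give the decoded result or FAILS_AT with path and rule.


the writer's type comes first in each Shipment pair
forward for Shipment (reader v1, writer v2):
  State -> State, writer required: tier aligns to tier
  extras: no writer match
  Money -> Money, writer optional: audit aligns to audit
  float64 -> int64, writer required: duration aligns to duration
  leftover writer field: street
  int64 -> int64, writer optional: audit.retries aligns to audit.retries
  float32 -> float32, writer optional: audit.height aligns to audit.height
  float64 -> float64, writer required: audit.latitude aligns to audit.latitude
  bool -> bool, writer optional: audit.active aligns to audit.active
  leftover writer field: audit.price
  violation R3 at duration
  => forward: BREAKING (1)
decode walk for Shipment under reader schema v1:
  tier := "OWNER"
  extras := null (not supplied -> null)
  audit.retries := null (not supplied -> null)
  audit.height := 0.25
  audit.latitude := 3.75
  audit.active := null (not supplied -> null)
  writer audit.price: unmatched, discarded
  read fails at duration under R3
  => FAILS_AT (duration, R3)
diffs on Shipment not affecting the asked answer:
  added field street to record Shipment: required string, tag 27, default "kappa" (in v2 it sits immediately before audit) -> fires no rule on Shipment, leaving the asked answer as it is
  added field price to record Money: required float32, tag 26 (in v2 it sits immediately before active) -> its effect on Shipment is confined to the backward direction, not asked
  removed field extras from record Shipment -> fires no rule on Shipment, leaving the asked answer as it is

forward: BREAKING [(duration, R3)]; decoded: FAILS_AT (duration, R3)


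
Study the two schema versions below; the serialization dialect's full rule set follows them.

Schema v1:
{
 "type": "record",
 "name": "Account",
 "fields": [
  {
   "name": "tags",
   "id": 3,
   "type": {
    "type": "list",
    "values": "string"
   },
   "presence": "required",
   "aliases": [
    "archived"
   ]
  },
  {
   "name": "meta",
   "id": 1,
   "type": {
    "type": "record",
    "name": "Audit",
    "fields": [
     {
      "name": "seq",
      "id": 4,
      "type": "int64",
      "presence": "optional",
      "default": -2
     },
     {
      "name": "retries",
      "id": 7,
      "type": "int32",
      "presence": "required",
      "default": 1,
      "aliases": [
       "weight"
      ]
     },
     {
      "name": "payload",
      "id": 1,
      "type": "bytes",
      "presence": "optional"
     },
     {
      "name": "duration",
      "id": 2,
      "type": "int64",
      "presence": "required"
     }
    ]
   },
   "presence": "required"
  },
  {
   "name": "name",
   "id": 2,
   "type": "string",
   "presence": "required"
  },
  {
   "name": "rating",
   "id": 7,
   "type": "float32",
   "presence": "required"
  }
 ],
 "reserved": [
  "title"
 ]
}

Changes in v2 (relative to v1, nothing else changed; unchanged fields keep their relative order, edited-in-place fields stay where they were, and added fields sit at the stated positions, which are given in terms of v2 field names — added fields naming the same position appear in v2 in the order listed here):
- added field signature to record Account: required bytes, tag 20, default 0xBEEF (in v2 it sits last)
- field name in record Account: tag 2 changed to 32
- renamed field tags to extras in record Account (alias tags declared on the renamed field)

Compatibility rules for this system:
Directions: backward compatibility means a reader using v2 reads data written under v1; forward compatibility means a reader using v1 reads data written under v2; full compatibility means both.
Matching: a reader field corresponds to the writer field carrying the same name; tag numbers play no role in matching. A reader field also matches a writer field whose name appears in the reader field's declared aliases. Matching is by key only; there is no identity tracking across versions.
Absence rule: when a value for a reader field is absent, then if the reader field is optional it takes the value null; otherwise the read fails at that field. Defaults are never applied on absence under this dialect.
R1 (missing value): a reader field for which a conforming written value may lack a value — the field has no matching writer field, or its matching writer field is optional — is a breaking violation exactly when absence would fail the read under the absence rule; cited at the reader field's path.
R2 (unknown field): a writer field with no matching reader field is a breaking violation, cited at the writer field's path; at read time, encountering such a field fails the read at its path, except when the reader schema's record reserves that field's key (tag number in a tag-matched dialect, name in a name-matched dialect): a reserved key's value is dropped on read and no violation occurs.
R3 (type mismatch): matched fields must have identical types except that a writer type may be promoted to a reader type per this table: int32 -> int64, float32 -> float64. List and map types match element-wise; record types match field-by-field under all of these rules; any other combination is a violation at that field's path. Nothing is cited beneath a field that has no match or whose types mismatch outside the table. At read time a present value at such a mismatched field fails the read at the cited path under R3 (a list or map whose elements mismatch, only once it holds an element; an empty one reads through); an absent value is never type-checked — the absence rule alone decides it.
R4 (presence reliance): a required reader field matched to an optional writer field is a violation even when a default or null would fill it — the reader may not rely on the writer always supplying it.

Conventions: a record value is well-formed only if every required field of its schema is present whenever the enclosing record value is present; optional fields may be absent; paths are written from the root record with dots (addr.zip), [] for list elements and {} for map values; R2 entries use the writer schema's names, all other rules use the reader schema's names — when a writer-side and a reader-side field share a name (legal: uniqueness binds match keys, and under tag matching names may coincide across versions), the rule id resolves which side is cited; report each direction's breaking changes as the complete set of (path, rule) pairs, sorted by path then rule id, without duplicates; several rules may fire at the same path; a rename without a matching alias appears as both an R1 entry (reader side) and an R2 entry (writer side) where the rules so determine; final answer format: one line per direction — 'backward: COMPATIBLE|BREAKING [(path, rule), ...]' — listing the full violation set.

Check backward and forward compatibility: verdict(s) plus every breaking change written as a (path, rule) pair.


arrows below run writer -> reader for Account
backward pass over Account, reader schema v2, writer schema v1:
  extras: list<string> -> list<string>, writer required; from tags
  meta: Audit -> Audit, writer required; from meta
  name: string -> string, writer required; from name
  rating: float32 -> float32, writer required; from rating
  signature has no writer counterpart
  meta.seq: int64 -> int64, writer optional; from meta.seq
  meta.retries: int32 -> int32, writer required; from meta.retries
  meta.payload: bytes -> bytes, writer optional; from meta.payload
  meta.duration: int64 -> int64, writer required; from meta.duration
  R1 fires at signature
  => 1 violation(s): backward is BREAKING for Account
forward pass over Account, reader schema v1, writer schema v2:
  tags has no writer counterpart
  meta: Audit -> Audit, writer required; from meta
  name: string -> string, writer required; from name
  rating: float32 -> float32, writer required; from rating
  writer field extras has no reader counterpart
  writer field signature has no reader counterpart
  meta.seq: int64 -> int64, writer optional; from meta.seq
  meta.retries: int32 -> int32, writer required; from meta.retries
  meta.payload: bytes -> bytes, writer optional; from meta.payload
  meta.duration: int64 -> int64, writer required; from meta.duration
  R2 fires at extras
  R2 fires at signature
  R1 fires at tags
  => 3 violation(s): forward is BREAKING for Account

backward: BREAKING [(signature, R1)]; forward: BREAKING [(extras, R2), (signature, R2), (tags, R1)]


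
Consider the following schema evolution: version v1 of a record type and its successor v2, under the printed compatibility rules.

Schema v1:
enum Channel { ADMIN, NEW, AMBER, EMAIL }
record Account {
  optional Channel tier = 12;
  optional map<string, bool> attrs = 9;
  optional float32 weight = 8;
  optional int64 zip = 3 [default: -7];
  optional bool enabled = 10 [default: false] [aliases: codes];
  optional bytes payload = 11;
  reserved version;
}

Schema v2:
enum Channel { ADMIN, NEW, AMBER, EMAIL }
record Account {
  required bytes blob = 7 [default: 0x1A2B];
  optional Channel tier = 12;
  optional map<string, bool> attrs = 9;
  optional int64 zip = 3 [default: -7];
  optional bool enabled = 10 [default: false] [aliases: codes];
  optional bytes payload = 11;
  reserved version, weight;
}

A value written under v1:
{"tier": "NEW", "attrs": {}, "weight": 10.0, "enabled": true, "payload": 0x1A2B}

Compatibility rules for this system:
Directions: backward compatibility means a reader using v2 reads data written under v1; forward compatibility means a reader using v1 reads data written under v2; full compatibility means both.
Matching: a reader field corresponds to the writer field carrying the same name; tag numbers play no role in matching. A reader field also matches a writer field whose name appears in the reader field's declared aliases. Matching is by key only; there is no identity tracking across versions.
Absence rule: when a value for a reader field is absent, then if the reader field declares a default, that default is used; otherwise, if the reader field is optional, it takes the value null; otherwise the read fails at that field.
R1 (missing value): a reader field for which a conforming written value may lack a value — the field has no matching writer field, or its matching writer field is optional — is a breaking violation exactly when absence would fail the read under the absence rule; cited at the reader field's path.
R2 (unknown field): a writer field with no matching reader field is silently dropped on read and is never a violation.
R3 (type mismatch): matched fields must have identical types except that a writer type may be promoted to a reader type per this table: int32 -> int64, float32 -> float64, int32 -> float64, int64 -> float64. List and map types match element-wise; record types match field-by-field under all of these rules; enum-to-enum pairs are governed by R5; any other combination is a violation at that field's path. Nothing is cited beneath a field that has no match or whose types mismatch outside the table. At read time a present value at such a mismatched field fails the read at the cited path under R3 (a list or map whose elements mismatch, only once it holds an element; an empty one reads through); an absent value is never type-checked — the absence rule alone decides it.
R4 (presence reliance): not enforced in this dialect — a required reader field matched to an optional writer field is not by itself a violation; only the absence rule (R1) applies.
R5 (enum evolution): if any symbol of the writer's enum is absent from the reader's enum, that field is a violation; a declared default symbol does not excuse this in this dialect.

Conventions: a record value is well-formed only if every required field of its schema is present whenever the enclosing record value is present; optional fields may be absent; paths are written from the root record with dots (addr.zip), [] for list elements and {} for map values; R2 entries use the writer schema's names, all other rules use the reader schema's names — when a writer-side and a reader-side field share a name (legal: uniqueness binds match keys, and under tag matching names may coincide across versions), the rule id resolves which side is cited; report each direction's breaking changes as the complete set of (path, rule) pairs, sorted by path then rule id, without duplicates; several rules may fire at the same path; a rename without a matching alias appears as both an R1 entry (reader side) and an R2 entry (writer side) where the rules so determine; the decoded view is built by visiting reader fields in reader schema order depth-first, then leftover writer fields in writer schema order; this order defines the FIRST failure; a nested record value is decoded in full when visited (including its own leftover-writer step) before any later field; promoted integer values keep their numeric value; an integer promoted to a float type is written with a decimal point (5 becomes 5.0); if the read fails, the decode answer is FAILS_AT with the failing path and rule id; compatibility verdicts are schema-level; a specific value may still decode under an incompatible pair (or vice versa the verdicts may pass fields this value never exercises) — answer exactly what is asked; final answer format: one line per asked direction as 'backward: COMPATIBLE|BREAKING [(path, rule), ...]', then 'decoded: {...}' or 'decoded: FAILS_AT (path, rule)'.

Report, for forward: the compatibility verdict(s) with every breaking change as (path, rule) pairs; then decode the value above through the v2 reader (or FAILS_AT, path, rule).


each type pair in Account: writer, then reader
forward on Account — v1 reading data written by v2:
  tier <- tier (Channel -> Channel, writer optional)
  attrs <- attrs (map<string, bool> -> map<string, bool>, writer optional)
  no writer field matches reader weight
  zip <- zip (int64 -> int64, writer optional)
  enabled <- enabled (bool -> bool, writer optional)
  payload <- payload (bytes -> bytes, writer optional)
  leftover writer field: blob
  => no violations; forward on Account: COMPATIBLE
decoding the Account value with the v2 reader:
  blob := 0x1A2B (absent -> default)
  tier := "NEW"
  attrs := {}
  zip := -7 (absent -> default)
  enabled := true
  payload := 0x1A2B
  writer weight: unknown -> dropped
  => decoded: {"blob": 0x1A2B, "tier": "NEW", "attrs": {}, "zip": -7, "enabled": true, "payload": 0x1A2B}

forward: COMPATIBLE []; decoded: {"blob": 0x1A2B, "tier": "NEW", "attrs": {}, "zip": -7, "enabled": true, "payload": 0x1A2B}


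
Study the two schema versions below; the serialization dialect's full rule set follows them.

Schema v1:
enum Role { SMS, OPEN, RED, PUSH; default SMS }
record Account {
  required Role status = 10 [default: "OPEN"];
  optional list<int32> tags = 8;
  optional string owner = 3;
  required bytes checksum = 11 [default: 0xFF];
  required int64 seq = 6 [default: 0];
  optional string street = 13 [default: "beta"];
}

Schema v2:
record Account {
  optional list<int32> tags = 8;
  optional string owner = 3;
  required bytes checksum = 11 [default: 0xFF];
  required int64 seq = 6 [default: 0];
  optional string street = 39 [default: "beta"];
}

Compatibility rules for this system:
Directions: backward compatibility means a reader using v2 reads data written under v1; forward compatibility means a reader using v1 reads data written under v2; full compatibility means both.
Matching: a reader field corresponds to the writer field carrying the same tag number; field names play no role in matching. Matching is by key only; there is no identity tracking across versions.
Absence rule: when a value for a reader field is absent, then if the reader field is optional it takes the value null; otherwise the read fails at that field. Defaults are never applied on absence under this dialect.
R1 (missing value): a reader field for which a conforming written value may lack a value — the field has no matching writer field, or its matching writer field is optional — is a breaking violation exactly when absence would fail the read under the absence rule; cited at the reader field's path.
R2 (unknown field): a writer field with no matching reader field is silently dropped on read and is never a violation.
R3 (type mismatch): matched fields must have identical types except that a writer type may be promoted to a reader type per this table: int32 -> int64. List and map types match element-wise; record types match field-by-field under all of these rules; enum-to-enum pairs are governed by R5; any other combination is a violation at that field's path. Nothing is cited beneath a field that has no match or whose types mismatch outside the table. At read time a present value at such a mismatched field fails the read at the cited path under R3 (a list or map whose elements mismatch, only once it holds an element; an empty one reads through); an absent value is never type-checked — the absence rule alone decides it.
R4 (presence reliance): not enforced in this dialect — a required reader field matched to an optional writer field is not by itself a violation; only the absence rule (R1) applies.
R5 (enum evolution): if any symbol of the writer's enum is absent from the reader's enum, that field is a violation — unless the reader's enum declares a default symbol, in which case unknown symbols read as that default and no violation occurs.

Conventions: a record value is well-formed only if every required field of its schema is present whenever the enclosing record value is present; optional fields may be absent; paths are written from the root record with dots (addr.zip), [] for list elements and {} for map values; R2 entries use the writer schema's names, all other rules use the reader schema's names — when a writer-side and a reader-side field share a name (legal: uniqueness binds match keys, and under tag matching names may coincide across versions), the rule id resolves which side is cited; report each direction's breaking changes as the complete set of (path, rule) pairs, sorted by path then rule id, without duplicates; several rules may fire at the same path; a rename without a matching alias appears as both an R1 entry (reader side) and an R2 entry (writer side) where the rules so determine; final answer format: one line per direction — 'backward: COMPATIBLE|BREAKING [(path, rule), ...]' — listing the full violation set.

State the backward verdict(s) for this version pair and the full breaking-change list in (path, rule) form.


backward: COMPATIBLE []

in Account below, arrows point writer -> reader
backward on Account — v2 reading data written by v1:
  tags: list<int32> -> list<int32>, writer optional; from tags
  owner: string -> string, writer optional; from owner
  checksum: bytes -> bytes, writer required; from checksum
  seq: int64 -> int64, writer required; from seq
  street has no writer counterpart
  writer status: unknown to reader
  writer street: unknown to reader
  => backward: COMPATIBLE
ruling out the remaining Account differences:
  field street in record Account: tag 13 changed to 39 -> inert for the asked Account verdict: nothing fires
  removed field status from record Account -> matters only for Account's forward compatibility — outside the asked direction
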